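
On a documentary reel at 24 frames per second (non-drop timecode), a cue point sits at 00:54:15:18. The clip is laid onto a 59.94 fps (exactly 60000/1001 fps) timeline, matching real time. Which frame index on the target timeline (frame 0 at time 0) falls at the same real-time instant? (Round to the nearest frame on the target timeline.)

Source frame index: (0×3600 + 54×60 + 15) × 24 + 18 = 78138.
Real time: 78138 / (24) = 13023/4 s.
Target frame: (13023/4) × (60000/1001) = 195345000/1001 ≈ 195149.850 → 195150.

frame 195150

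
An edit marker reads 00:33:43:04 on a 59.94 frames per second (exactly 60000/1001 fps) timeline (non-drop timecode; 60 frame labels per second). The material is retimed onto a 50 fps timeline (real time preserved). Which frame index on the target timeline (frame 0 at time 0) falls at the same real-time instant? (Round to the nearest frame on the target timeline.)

frame 101254

Source frame index: (0×3600 + 33×60 + 43) × 60 + 4 = 121384.
Real time: 121384 / (60000/1001) = 15188173/7500 s.
Target frame: (15188173/7500) × (50) = 15188173/150 ≈ 101254.487 → 101254.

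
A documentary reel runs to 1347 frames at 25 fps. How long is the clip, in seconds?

53.88 seconds

Running time = 1347 / (25) = 53.88 s.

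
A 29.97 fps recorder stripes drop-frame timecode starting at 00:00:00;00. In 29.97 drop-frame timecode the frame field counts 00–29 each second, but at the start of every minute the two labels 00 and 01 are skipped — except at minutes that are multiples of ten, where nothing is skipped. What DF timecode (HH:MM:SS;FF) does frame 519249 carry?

Each 10-minute DF block holds 10 × 60 × 30 − 9 × 2 = 17982 frames. 519249 ÷ 17982 → 28 full blocks, remainder 15753.
Within the partial block the first minute is 1800 frames and each further minute 1798, so 8 further minute boundaries passed. Total skipped labels = 18 × 28 + 2 × 8 = 520.
Non-drop label index = 519249 + 520 = 519769; at 30 labels/s that is 04:48:45:19, i.e. DF 04:48:45;19.

04:48:45;19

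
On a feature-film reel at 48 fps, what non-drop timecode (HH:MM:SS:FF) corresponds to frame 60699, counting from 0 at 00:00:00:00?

60699 ÷ 48 = 1264 full seconds, remainder 27 frames.
1264 s = 0 h 21 min 4 s.
Timecode: 00:21:04:27.

00:21:04:27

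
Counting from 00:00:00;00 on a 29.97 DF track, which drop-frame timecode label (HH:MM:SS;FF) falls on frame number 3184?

Each 10-minute DF block holds 10 × 60 × 30 − 9 × 2 = 17982 frames. 3184 ÷ 17982 → 0 full blocks, remainder 3184.
Within the partial block the first minute is 1800 frames and each further minute 1798, so 1 further minute boundary passed. Total skipped labels = 18 × 0 + 2 × 1 = 2.
Non-drop label index = 3184 + 2 = 3186; at 30 labels/s that is 00:01:46:06, i.e. DF 00:01:46;06.

00:01:46;06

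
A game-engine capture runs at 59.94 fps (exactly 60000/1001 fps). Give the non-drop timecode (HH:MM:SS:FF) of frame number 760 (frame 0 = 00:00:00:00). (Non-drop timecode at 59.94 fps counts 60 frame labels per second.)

760 ÷ 60 = 12 full seconds, remainder 40 frames.
12 s = 0 h 0 min 12 s.
Timecode: 00:00:12:40.

00:00:12:40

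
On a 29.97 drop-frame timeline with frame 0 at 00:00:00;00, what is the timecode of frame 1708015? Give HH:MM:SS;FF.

15:49:50;25

Ten DF minutes hold 17982 frames, so frame 1708015 lies in block 94 (frames 1690308–1708289) with 17707 frames into that block.
The block's first minute is 1800 frames and the rest 1798 each; 17707 frames reaches minute 9, so 94 × 18 + 9 × 2 = 1710 labels have been skipped so far.
Adding those back, label number 1708015 + 1710 = 1709725 at 30 labels/s is 56990 s + 25 f = 15 h 49 min 50 s frame 25, i.e. 15:49:50;25.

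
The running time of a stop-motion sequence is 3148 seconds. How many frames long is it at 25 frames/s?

Frames = 3148 × 25 = 78700.

78700 frames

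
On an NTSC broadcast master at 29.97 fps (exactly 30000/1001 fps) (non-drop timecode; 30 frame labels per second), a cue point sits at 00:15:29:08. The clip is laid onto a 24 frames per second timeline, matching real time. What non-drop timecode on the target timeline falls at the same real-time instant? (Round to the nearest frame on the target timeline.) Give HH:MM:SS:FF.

Source frame index: (0×3600 + 15×60 + 29) × 30 + 8 = 27878.
Real time: 27878 / (30000/1001) = 13952939/15000 s.
Target frame: (13952939/15000) × (24) = 13952939/625 ≈ 22324.702 → 22325.
At 24 labels/s: frame 22325 → 00:15:30:05.

00:15:30:05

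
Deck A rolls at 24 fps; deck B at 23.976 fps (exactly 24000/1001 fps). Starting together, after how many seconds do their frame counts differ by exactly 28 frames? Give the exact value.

7007/6 seconds

The gap grows by |24000/1001 − 24| = 24/1001 frames per second.
Time for a 28-frame gap: 28 ÷ (24/1001) = 7007/6 s.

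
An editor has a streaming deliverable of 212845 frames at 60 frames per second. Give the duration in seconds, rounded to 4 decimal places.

3547.4167 seconds

Running time = 212845 × 1/60 = 42569/12 s ≈ 3547.4167 s.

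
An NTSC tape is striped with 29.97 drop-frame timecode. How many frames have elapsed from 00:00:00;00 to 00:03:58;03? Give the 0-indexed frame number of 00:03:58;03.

7137

As if non-drop at 30 labels/s: (0 × 3600 + 3 × 60 + 58) × 30 + 3 = 7143.
Minute boundaries passed: 3; those not divisible by 10: 3 − 0 = 3; dropped labels = 2 × 3 = 6.
Actual frame index = 7143 − 6 = 7137.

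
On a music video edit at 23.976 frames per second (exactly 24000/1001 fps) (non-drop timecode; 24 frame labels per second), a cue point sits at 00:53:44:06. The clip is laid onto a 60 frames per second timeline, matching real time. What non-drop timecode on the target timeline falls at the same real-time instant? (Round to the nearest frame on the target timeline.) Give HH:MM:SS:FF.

Source frame index: (0×3600 + 53×60 + 44) × 24 + 6 = 77382.
Real time: 77382 / (24000/1001) = 12909897/4000 s.
Target frame: (12909897/4000) × (60) = 38729691/200 ≈ 193648.455 → 193648.
At 60 labels/s: frame 193648 → 00:53:47:28.

00:53:47:28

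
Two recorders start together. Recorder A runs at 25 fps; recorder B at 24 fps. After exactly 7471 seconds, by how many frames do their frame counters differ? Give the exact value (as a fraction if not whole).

7471 frames

A emits 25 × 7471 = 186775 frames; B emits 24 × 7471 = 179304.
Difference = 7471 frames; B is behind A.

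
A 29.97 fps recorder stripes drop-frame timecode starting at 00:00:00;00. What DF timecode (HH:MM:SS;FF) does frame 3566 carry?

00:01:58;28

Each 10-minute DF block holds 10 × 60 × 30 − 9 × 2 = 17982 frames. 3566 ÷ 17982 → 0 full blocks, remainder 3566.
Within the partial block the first minute is 1800 frames and each further minute 1798, so 1 further minute boundary passed. Total skipped labels = 18 × 0 + 2 × 1 = 2.
Non-drop label index = 3566 + 2 = 3568; at 30 labels/s that is 00:01:58:28, i.e. DF 00:01:58;28.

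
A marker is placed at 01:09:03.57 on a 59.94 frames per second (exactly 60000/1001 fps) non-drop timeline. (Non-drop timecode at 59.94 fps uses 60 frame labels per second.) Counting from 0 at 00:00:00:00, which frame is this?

Total seconds to the label: (1 × 3600 + 9 × 60 + 3) = 4143.
Frame index = 4143 × 60 + 57 = 248637.

frame 248637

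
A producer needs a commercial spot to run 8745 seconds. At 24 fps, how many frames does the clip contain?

Frames = 8745 × 24 = 209880.

209880 frames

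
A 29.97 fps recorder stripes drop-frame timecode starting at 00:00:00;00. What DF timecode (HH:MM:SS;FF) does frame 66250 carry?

00:36:50;16

Each 10-minute DF block holds 10 × 60 × 30 − 9 × 2 = 17982 frames. 66250 ÷ 17982 → 3 full blocks, remainder 12304.
Within the partial block the first minute is 1800 frames and each further minute 1798, so 6 further minute boundaries passed. Total skipped labels = 18 × 3 + 2 × 6 = 66.
Non-drop label index = 66250 + 66 = 66316; at 30 labels/s that is 00:36:50:16, i.e. DF 00:36:50;16.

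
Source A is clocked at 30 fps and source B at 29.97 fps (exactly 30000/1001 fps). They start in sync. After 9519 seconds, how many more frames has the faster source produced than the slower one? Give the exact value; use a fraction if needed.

A emits 30 × 9519 = 285570 frames; B emits 30000/1001 × 9519 = 285570000/1001.
Difference = 285570/1001 frames (≈ 285.2847); B is behind A.

285570/1001 frames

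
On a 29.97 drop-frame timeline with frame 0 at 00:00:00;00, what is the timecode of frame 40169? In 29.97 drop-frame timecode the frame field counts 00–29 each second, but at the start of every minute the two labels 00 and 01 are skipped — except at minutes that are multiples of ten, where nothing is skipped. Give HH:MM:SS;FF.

Each 10-minute DF block holds 10 × 60 × 30 − 9 × 2 = 17982 frames. 40169 ÷ 17982 → 2 full blocks, remainder 4205.
Within the partial block the first minute is 1800 frames and each further minute 1798, so 2 further minute boundaries passed. Total skipped labels = 18 × 2 + 2 × 2 = 40.
Non-drop label index = 40169 + 40 = 40209; at 30 labels/s that is 00:22:20:09, i.e. DF 00:22:20;09.

00:22:20;09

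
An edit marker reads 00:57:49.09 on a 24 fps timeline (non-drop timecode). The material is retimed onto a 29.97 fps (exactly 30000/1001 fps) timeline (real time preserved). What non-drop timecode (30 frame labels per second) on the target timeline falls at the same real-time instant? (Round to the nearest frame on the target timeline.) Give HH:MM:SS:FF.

Source frame index: (0×3600 + 57×60 + 49) × 24 + 9 = 83265.
Real time: 83265 / (24) = 27755/8 s.
Target frame: (27755/8) × (30000/1001) = 1143750/11 ≈ 103977.273 → 103977.
At 30 labels/s: frame 103977 → 00:57:45:27.

00:57:45:27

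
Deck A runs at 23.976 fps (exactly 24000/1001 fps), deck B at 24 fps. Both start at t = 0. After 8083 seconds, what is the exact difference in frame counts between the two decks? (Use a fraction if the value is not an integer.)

193992/1001 frames

A emits 24000/1001 × 8083 = 193992000/1001 frames; B emits 24 × 8083 = 193992.
Difference = 193992/1001 frames (≈ 193.7982); B is ahead of A.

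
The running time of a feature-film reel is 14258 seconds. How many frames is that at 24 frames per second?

Frames = 14258 × 24 = 342192.

342192 frames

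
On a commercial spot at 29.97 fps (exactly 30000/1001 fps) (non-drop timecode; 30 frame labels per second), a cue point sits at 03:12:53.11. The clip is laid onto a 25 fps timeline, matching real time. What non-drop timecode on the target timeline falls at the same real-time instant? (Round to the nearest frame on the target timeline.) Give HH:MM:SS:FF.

Source frame index: (3×3600 + 12×60 + 53) × 30 + 11 = 347201.
Real time: 347201 / (30000/1001) = 347548201/30000 s.
Target frame: (347548201/30000) × (25) = 347548201/1200 ≈ 289623.501 → 289624.
At 25 labels/s: frame 289624 → 03:13:04:24.

03:13:04:24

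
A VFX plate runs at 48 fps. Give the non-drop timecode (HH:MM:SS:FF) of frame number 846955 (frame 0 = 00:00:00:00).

04:54:04:43

846955 ÷ 48 = 17644 full seconds, remainder 43 frames.
17644 s = 4 h 54 min 4 s.
Timecode: 04:54:04:43.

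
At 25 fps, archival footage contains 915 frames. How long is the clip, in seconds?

Running time = 915 / (25) = 36.6 s.

36.6 seconds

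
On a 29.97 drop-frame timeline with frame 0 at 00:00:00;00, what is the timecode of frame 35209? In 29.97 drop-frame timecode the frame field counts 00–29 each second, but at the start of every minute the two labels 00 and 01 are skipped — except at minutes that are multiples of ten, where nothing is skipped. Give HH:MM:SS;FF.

Ten DF minutes hold 17982 frames, so frame 35209 lies in block 1 (frames 17982–35963) with 17227 frames into that block.
The block's first minute is 1800 frames and the rest 1798 each; 17227 frames reaches minute 9, so 1 × 18 + 9 × 2 = 36 labels have been skipped so far.
Adding those back, label number 35209 + 36 = 35245 at 30 labels/s is 1174 s + 25 f = 0 h 19 min 34 s frame 25, i.e. 00:19:34;25.

00:19:34;25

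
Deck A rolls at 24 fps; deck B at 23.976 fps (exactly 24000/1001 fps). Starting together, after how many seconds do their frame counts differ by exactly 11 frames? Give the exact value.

11011/24 seconds

The gap grows by |24000/1001 − 24| = 24/1001 frames per second.
Time for a 11-frame gap: 11 ÷ (24/1001) = 11011/24 s.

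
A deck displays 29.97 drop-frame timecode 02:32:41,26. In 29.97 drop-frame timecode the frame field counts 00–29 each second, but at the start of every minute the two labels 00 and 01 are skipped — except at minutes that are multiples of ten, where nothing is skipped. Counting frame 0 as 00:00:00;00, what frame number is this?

As if non-drop at 30 labels/s: (2 × 3600 + 32 × 60 + 41) × 30 + 26 = 274856.
Minute boundaries passed: 152; those not divisible by 10: 152 − 15 = 137; dropped labels = 2 × 137 = 274.
Actual frame index = 274856 − 274 = 274582.

274582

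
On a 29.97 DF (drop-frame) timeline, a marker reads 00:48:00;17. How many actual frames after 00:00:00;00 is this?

86329

Complete 10-minute blocks: 4, each 17982 frames → 71928.
Remaining 8 whole minutes in the current block: 1800 + 7 × 1798 = 14386 frames.
Within the current minute: 0 × 30 + 17 − 2 = 15 (labels ;00/;01 skipped at this minute). Total = 71928 + 14386 + 15 = 86329.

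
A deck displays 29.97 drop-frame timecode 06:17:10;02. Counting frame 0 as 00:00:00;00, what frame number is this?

Complete 10-minute blocks: 37, each 17982 frames → 665334.
Remaining 7 whole minutes in the current block: 1800 + 6 × 1798 = 12588 frames.
Within the current minute: 10 × 30 + 2 − 2 = 300 (labels ;00/;01 skipped at this minute). Total = 665334 + 12588 + 300 = 678222.

678222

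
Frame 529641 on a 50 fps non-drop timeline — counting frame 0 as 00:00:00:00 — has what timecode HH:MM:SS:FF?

529641 ÷ 50 = 10592 full seconds, remainder 41 frames.
10592 s = 2 h 56 min 32 s.
Timecode: 02:56:32:41.

02:56:32:41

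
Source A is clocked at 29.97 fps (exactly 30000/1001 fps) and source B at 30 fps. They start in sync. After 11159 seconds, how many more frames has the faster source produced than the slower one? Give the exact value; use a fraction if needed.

334770/1001 frames

A emits 30000/1001 × 11159 = 334770000/1001 frames; B emits 30 × 11159 = 334770.
Difference = 334770/1001 frames (≈ 334.4356); B is ahead of A.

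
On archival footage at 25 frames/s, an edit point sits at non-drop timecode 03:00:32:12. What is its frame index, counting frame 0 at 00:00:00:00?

Total seconds to the label: (3 × 3600 + 0 × 60 + 32) = 10832.
Frame index = 10832 × 25 + 12 = 270812.

frame 270812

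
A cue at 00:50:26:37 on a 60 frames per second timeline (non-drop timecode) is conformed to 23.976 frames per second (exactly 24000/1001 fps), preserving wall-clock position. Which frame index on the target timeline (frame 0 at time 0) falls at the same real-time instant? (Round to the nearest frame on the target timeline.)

Source frame index: (0×3600 + 50×60 + 26) × 60 + 37 = 181597.
Real time: 181597 / (60) = 181597/60 s.
Target frame: (181597/60) × (24000/1001) = 5587600/77 ≈ 72566.234 → 72566.

frame 72566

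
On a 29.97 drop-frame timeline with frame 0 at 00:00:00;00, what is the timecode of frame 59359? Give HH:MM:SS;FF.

Each 10-minute DF block holds 10 × 60 × 30 − 9 × 2 = 17982 frames. 59359 ÷ 17982 → 3 full blocks, remainder 5413.
Within the partial block the first minute is 1800 frames and each further minute 1798, so 3 further minute boundaries passed. Total skipped labels = 18 × 3 + 2 × 3 = 60.
Non-drop label index = 59359 + 60 = 59419; at 30 labels/s that is 00:33:00:19, i.e. DF 00:33:00;19.

00:33:00;19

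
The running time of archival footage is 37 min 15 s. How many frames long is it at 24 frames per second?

37 min 15 s = 2235 s.
Frames = 2235 × 24 = 53640.

53640 frames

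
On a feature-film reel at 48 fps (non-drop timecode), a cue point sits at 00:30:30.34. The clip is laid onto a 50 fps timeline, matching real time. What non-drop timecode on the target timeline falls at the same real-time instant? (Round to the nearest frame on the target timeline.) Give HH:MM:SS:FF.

00:30:30:35

Source frame index: (0×3600 + 30×60 + 30) × 48 + 34 = 87874.
Real time: 87874 / (48) = 43937/24 s.
Target frame: (43937/24) × (50) = 1098425/12 ≈ 91535.417 → 91535.
At 50 labels/s: frame 91535 → 00:30:30:35.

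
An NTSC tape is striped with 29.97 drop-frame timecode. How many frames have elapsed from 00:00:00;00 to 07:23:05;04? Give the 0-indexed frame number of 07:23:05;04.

Complete 10-minute blocks: 44, each 17982 frames → 791208.
Remaining 3 whole minutes in the current block: 1800 + 2 × 1798 = 5396 frames.
Within the current minute: 5 × 30 + 4 − 2 = 152 (labels ;00/;01 skipped at this minute). Total = 791208 + 5396 + 152 = 796756.

796756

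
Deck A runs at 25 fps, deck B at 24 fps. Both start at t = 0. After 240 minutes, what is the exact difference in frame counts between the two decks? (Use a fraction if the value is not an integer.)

14400 frames

240 min = 14400 s.
A emits 25 × 14400 = 360000 frames; B emits 24 × 14400 = 345600.
Difference = 14400 frames; B is behind A.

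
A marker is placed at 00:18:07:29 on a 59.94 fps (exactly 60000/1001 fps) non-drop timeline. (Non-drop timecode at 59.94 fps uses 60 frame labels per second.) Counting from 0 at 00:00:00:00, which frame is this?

frame 65249

Total seconds to the label: (0 × 3600 + 18 × 60 + 7) = 1087.
Frame index = 1087 × 60 + 29 = 65249.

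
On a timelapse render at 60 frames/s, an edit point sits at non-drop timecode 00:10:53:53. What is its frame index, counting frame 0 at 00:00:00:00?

frame 39233

Total seconds to the label: (0 × 3600 + 10 × 60 + 53) = 653.
Frame index = 653 × 60 + 53 = 39233.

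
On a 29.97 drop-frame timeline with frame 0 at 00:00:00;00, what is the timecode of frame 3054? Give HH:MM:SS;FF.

00:01:41;26

Ten DF minutes hold 17982 frames, so frame 3054 lies in block 0 (frames 0–17981) with 3054 frames into that block.
The block's first minute is 1800 frames and the rest 1798 each; 3054 frames reaches minute 1, so 0 × 18 + 1 × 2 = 2 labels have been skipped so far.
Adding those back, label number 3054 + 2 = 3056 at 30 labels/s is 101 s + 26 f = 0 h 1 min 41 s frame 26, i.e. 00:01:41;26.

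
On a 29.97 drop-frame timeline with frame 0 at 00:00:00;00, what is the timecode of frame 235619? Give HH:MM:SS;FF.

Each 10-minute DF block holds 10 × 60 × 30 − 9 × 2 = 17982 frames. 235619 ÷ 17982 → 13 full blocks, remainder 1853.
Within the partial block the first minute is 1800 frames and each further minute 1798, so 1 further minute boundary passed. Total skipped labels = 18 × 13 + 2 × 1 = 236.
Non-drop label index = 235619 + 236 = 235855; at 30 labels/s that is 02:11:01:25, i.e. DF 02:11:01;25.

02:11:01;25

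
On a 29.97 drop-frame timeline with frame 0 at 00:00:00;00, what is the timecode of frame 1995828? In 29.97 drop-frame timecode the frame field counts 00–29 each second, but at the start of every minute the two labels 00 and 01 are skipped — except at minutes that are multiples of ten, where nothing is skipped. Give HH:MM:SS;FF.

18:29:54;06

Each 10-minute DF block holds 10 × 60 × 30 − 9 × 2 = 17982 frames. 1995828 ÷ 17982 → 110 full blocks, remainder 17808.
Within the partial block the first minute is 1800 frames and each further minute 1798, so 9 further minute boundaries passed. Total skipped labels = 18 × 110 + 2 × 9 = 1998.
Non-drop label index = 1995828 + 1998 = 1997826; at 30 labels/s that is 18:29:54:06, i.e. DF 18:29:54;06.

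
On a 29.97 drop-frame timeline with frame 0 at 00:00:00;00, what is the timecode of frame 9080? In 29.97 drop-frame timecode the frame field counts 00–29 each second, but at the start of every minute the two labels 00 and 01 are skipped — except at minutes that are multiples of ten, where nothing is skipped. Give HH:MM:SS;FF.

Ten DF minutes hold 17982 frames, so frame 9080 lies in block 0 (frames 0–17981) with 9080 frames into that block.
The block's first minute is 1800 frames and the rest 1798 each; 9080 frames reaches minute 5, so 0 × 18 + 5 × 2 = 10 labels have been skipped so far.
Adding those back, label number 9080 + 10 = 9090 at 30 labels/s is 303 s + 0 f = 0 h 5 min 3 s frame 0, i.e. 00:05:03;00.

00:05:03;00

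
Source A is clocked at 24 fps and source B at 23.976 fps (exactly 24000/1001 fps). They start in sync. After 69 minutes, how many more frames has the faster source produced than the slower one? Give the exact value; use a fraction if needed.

99360/1001 frames

69 min = 4140 s.
A emits 24 × 4140 = 99360 frames; B emits 24000/1001 × 4140 = 99360000/1001.
Difference = 99360/1001 frames (≈ 99.2607); B is behind A.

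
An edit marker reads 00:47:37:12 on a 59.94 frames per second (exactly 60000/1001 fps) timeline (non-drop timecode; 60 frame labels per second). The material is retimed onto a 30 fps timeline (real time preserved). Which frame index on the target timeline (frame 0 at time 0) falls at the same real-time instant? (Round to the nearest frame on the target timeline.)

frame 85802

Source frame index: (0×3600 + 47×60 + 37) × 60 + 12 = 171432.
Real time: 171432 / (60000/1001) = 7150143/2500 s.
Target frame: (7150143/2500) × (30) = 21450429/250 ≈ 85801.716 → 85802.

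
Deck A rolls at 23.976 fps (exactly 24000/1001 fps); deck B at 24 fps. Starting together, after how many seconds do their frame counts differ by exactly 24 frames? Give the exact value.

The gap grows by |24 − 24000/1001| = 24/1001 frames per second.
Time for a 24-frame gap: 24 ÷ (24/1001) = 1001 s.

1001 seconds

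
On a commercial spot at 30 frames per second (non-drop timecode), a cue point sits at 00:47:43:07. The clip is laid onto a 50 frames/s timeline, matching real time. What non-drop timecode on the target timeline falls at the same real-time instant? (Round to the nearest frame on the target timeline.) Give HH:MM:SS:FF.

Source frame index: (0×3600 + 47×60 + 43) × 30 + 7 = 85897.
Real time: 85897 / (30) = 85897/30 s.
Target frame: (85897/30) × (50) = 429485/3 ≈ 143161.667 → 143162.
At 50 labels/s: frame 143162 → 00:47:43:12.

00:47:43:12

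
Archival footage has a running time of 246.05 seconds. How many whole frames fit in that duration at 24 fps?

5905 frames

Frames = 246.05 × 24 = 29526/5 ≈ 5905.2000.
Complete frames: 5905.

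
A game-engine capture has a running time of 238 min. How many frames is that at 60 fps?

856800 frames

238 min = 14280 s.
Frames = 14280 × 60 = 856800.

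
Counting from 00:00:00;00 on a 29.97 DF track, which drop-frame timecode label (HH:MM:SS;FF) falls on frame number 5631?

Ten DF minutes hold 17982 frames, so frame 5631 lies in block 0 (frames 0–17981) with 5631 frames into that block.
The block's first minute is 1800 frames and the rest 1798 each; 5631 frames reaches minute 3, so 0 × 18 + 3 × 2 = 6 labels have been skipped so far.
Adding those back, label number 5631 + 6 = 5637 at 30 labels/s is 187 s + 27 f = 0 h 3 min 7 s frame 27, i.e. 00:03:07;27.

00:03:07;27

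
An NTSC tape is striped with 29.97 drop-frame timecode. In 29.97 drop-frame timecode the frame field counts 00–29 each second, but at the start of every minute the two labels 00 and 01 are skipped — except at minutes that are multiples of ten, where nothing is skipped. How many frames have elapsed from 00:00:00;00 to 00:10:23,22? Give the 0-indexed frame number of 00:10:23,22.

18694

As if non-drop at 30 labels/s: (0 × 3600 + 10 × 60 + 23) × 30 + 22 = 18712.
Minute boundaries passed: 10; those not divisible by 10: 10 − 1 = 9; dropped labels = 2 × 9 = 18.
Actual frame index = 18712 − 18 = 18694.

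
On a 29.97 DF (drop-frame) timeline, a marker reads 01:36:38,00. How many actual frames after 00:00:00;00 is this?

173766

As if non-drop at 30 labels/s: (1 × 3600 + 36 × 60 + 38) × 30 + 0 = 173940.
Minute boundaries passed: 96; those not divisible by 10: 96 − 9 = 87; dropped labels = 2 × 87 = 174.
Actual frame index = 173940 − 174 = 173766.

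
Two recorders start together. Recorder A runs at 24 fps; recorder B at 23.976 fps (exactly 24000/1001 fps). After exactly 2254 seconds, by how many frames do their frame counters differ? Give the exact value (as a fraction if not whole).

A emits 24 × 2254 = 54096 frames; B emits 24000/1001 × 2254 = 7728000/143.
Difference = 7728/143 frames (≈ 54.0420); B is behind A.

7728/143 frames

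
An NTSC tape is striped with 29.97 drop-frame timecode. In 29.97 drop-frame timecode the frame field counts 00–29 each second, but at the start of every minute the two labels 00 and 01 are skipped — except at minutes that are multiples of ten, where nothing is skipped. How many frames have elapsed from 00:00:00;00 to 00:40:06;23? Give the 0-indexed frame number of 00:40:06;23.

72131

Complete 10-minute blocks: 4, each 17982 frames → 71928.
Remaining 0 whole minutes in the current block: 0 frames.
Within the current minute: 6 × 30 + 23 = 203. Total = 71928 + 0 + 203 = 72131.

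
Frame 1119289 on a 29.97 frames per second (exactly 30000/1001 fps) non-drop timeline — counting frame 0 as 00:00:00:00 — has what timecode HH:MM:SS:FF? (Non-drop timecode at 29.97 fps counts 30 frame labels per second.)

10:21:49:19

1119289 ÷ 30 = 37309 full seconds, remainder 19 frames.
37309 s = 10 h 21 min 49 s.
Timecode: 10:21:49:19.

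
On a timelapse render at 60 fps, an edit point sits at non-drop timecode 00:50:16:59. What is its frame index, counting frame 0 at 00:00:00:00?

181019

Total seconds to the label: (0 × 3600 + 50 × 60 + 16) = 3016.
Frame index = 3016 × 60 + 59 = 181019.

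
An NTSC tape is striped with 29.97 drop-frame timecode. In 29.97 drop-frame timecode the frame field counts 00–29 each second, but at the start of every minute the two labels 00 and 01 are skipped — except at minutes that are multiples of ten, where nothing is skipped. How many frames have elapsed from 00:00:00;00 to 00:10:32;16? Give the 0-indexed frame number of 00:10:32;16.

18958

As if non-drop at 30 labels/s: (0 × 3600 + 10 × 60 + 32) × 30 + 16 = 18976.
Minute boundaries passed: 10; those not divisible by 10: 10 − 1 = 9; dropped labels = 2 × 9 = 18.
Actual frame index = 18976 − 18 = 18958.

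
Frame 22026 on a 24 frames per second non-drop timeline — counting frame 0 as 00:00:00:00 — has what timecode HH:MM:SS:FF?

22026 ÷ 24 = 917 full seconds, remainder 18 frames.
917 s = 0 h 15 min 17 s.
Timecode: 00:15:17:18.

00:15:17:18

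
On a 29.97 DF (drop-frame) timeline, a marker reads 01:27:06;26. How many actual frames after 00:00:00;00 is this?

156648

Complete 10-minute blocks: 8, each 17982 frames → 143856.
Remaining 7 whole minutes in the current block: 1800 + 6 × 1798 = 12588 frames.
Within the current minute: 6 × 30 + 26 − 2 = 204 (labels ;00/;01 skipped at this minute). Total = 143856 + 12588 + 204 = 156648.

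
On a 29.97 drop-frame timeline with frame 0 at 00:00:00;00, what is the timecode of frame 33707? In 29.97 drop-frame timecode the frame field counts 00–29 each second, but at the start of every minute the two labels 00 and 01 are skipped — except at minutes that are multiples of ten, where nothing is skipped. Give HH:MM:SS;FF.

Each 10-minute DF block holds 10 × 60 × 30 − 9 × 2 = 17982 frames. 33707 ÷ 17982 → 1 full block, remainder 15725.
Within the partial block the first minute is 1800 frames and each further minute 1798, so 8 further minute boundaries passed. Total skipped labels = 18 × 1 + 2 × 8 = 34.
Non-drop label index = 33707 + 34 = 33741; at 30 labels/s that is 00:18:44:21, i.e. DF 00:18:44;21.

00:18:44;21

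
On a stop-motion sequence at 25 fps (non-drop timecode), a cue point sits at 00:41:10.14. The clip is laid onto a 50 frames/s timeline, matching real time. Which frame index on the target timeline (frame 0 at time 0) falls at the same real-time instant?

Source frame index: (0×3600 + 41×60 + 10) × 25 + 14 = 61764.
Real time: 61764 / (25) = 61764/25 s.
Target frame: (61764/25) × (50) = 123528.

frame 123528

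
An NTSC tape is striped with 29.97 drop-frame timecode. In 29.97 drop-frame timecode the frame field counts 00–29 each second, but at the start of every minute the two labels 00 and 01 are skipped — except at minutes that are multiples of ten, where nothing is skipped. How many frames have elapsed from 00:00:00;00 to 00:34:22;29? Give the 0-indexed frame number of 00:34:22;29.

As if non-drop at 30 labels/s: (0 × 3600 + 34 × 60 + 22) × 30 + 29 = 61889.
Minute boundaries passed: 34; those not divisible by 10: 34 − 3 = 31; dropped labels = 2 × 31 = 62.
Actual frame index = 61889 − 62 = 61827.

61827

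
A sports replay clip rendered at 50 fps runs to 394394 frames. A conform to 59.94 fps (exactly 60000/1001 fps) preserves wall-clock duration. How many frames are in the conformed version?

Target frames = source frames × (target rate / source rate) = 394394 × (60000/1001)/(50) = 394394 × 1200/1001 = 472800.

472800 frames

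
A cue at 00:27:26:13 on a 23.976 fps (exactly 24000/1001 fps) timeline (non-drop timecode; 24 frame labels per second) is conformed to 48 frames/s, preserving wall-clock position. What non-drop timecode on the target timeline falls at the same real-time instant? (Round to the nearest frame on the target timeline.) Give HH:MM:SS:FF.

Source frame index: (0×3600 + 27×60 + 26) × 24 + 13 = 39517.
Real time: 39517 / (24000/1001) = 39556517/24000 s.
Target frame: (39556517/24000) × (48) = 39556517/500 ≈ 79113.034 → 79113.
At 48 labels/s: frame 79113 → 00:27:28:09.

00:27:28:09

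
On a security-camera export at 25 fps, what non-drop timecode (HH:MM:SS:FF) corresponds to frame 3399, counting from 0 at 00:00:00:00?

00:02:15:24

3399 ÷ 25 = 135 full seconds, remainder 24 frames.
135 s = 0 h 2 min 15 s.
Timecode: 00:02:15:24.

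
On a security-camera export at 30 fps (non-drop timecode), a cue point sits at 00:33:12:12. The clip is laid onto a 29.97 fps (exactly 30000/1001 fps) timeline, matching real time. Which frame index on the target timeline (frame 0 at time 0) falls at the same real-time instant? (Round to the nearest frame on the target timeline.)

frame 59712

Source frame index: (0×3600 + 33×60 + 12) × 30 + 12 = 59772.
Real time: 59772 / (30) = 9962/5 s.
Target frame: (9962/5) × (30000/1001) = 59772000/1001 ≈ 59712.288 → 59712.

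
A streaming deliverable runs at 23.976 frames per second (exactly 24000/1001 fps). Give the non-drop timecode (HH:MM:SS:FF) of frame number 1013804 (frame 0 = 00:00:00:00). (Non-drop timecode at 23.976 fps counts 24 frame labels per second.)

11:44:01:20

1013804 ÷ 24 = 42241 full seconds, remainder 20 frames.
42241 s = 11 h 44 min 1 s.
Timecode: 11:44:01:20.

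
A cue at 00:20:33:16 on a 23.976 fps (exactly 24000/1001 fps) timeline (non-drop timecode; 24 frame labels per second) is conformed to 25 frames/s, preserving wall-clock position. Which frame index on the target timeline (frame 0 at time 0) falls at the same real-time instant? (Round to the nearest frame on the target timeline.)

Source frame index: (0×3600 + 20×60 + 33) × 24 + 16 = 29608.
Real time: 29608 / (24000/1001) = 3704701/3000 s.
Target frame: (3704701/3000) × (25) = 3704701/120 ≈ 30872.508 → 30873.

frame 30873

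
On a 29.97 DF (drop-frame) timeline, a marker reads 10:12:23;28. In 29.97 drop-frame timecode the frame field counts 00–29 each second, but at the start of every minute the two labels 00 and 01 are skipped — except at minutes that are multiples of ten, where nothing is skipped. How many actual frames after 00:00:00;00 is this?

As if non-drop at 30 labels/s: (10 × 3600 + 12 × 60 + 23) × 30 + 28 = 1102318.
Minute boundaries passed: 612; those not divisible by 10: 612 − 61 = 551; dropped labels = 2 × 551 = 1102.
Actual frame index = 1102318 − 1102 = 1101216.

1101216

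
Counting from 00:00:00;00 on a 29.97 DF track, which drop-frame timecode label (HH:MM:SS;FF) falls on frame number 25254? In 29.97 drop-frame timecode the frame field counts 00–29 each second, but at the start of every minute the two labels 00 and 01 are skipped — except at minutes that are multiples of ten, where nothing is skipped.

Each 10-minute DF block holds 10 × 60 × 30 − 9 × 2 = 17982 frames. 25254 ÷ 17982 → 1 full block, remainder 7272.
Within the partial block the first minute is 1800 frames and each further minute 1798, so 4 further minute boundaries passed. Total skipped labels = 18 × 1 + 2 × 4 = 26.
Non-drop label index = 25254 + 26 = 25280; at 30 labels/s that is 00:14:02:20, i.e. DF 00:14:02;20.

00:14:02;20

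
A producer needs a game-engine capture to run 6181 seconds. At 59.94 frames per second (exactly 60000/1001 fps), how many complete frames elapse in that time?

370489 frames

Frames = 6181 × 60000/1001 = 52980000/143 ≈ 370489.5105.
Complete frames: 370489.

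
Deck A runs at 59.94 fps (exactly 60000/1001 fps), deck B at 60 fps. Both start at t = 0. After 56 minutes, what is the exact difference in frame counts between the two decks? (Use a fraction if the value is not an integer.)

56 min = 3360 s.
A emits 60000/1001 × 3360 = 28800000/143 frames; B emits 60 × 3360 = 201600.
Difference = 28800/143 frames (≈ 201.3986); B is ahead of A.

28800/143 frames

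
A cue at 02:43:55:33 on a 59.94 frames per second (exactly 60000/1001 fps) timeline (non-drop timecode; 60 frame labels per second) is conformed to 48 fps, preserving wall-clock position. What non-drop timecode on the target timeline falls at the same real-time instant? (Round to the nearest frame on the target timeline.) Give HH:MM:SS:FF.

Source frame index: (2×3600 + 43×60 + 55) × 60 + 33 = 590133.
Real time: 590133 / (60000/1001) = 196907711/20000 s.
Target frame: (196907711/20000) × (48) = 590723133/1250 ≈ 472578.506 → 472579.
At 48 labels/s: frame 472579 → 02:44:05:19.

02:44:05:19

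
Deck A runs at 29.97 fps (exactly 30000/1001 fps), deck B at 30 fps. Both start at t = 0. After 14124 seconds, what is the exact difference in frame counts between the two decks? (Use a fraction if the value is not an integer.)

A emits 30000/1001 × 14124 = 38520000/91 frames; B emits 30 × 14124 = 423720.
Difference = 38520/91 frames (≈ 423.2967); B is ahead of A.

38520/91 frames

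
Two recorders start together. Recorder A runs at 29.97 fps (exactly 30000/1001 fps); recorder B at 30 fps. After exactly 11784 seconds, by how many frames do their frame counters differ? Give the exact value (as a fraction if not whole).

353520/1001 frames

A emits 30000/1001 × 11784 = 353520000/1001 frames; B emits 30 × 11784 = 353520.
Difference = 353520/1001 frames (≈ 353.1668); B is ahead of A.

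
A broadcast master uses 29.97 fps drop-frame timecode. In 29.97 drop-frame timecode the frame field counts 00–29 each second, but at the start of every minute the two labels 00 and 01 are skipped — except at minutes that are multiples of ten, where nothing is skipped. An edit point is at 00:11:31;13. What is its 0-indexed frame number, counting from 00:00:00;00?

20723

Complete 10-minute blocks: 1, each 17982 frames → 17982.
Remaining 1 whole minute in the current block: 1800 + 0 × 1798 = 1800 frames.
Within the current minute: 31 × 30 + 13 − 2 = 941 (labels ;00/;01 skipped at this minute). Total = 17982 + 1800 + 941 = 20723.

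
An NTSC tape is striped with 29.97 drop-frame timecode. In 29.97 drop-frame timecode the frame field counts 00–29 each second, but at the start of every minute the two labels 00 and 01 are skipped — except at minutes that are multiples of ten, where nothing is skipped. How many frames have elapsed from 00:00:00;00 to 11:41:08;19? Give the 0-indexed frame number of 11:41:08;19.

1260797

As if non-drop at 30 labels/s: (11 × 3600 + 41 × 60 + 8) × 30 + 19 = 1262059.
Minute boundaries passed: 701; those not divisible by 10: 701 − 70 = 631; dropped labels = 2 × 631 = 1262.
Actual frame index = 1262059 − 1262 = 1260797.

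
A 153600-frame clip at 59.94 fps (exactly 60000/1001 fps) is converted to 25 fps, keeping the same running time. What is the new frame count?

Target frames = source frames × (target rate / source rate) = 153600 × (25)/(60000/1001) = 153600 × 1001/2400 = 64064.

64064 frames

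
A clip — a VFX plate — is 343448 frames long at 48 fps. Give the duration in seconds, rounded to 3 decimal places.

7155.167 seconds

Running time = 343448 × 1/48 = 42931/6 s ≈ 7155.167 s.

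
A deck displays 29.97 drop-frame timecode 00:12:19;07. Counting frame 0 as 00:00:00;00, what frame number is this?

22155

Complete 10-minute blocks: 1, each 17982 frames → 17982.
Remaining 2 whole minutes in the current block: 1800 + 1 × 1798 = 3598 frames.
Within the current minute: 19 × 30 + 7 − 2 = 575 (labels ;00/;01 skipped at this minute). Total = 17982 + 3598 + 575 = 22155.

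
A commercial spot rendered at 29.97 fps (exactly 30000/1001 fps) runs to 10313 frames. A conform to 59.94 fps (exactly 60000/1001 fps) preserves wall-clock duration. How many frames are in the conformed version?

Target frames = source frames × (target rate / source rate) = 10313 × (60000/1001)/(30000/1001) = 10313 × 2 = 20626.

20626 frames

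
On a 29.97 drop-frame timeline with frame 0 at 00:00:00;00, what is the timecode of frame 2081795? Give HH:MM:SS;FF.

Each 10-minute DF block holds 10 × 60 × 30 − 9 × 2 = 17982 frames. 2081795 ÷ 17982 → 115 full blocks, remainder 13865.
Within the partial block the first minute is 1800 frames and each further minute 1798, so 7 further minute boundaries passed. Total skipped labels = 18 × 115 + 2 × 7 = 2084.
Non-drop label index = 2081795 + 2084 = 2083879; at 30 labels/s that is 19:17:42:19, i.e. DF 19:17:42;19.

19:17:42;19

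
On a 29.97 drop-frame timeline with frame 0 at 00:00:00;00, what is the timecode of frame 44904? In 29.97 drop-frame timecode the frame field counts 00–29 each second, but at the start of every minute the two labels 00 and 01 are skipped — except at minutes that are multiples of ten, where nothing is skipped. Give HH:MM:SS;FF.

00:24:58;08

Ten DF minutes hold 17982 frames, so frame 44904 lies in block 2 (frames 35964–53945) with 8940 frames into that block.
The block's first minute is 1800 frames and the rest 1798 each; 8940 frames reaches minute 4, so 2 × 18 + 4 × 2 = 44 labels have been skipped so far.
Adding those back, label number 44904 + 44 = 44948 at 30 labels/s is 1498 s + 8 f = 0 h 24 min 58 s frame 8, i.e. 00:24:58;08.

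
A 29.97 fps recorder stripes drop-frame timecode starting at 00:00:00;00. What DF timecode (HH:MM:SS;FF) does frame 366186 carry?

03:23:38;12

Ten DF minutes hold 17982 frames, so frame 366186 lies in block 20 (frames 359640–377621) with 6546 frames into that block.
The block's first minute is 1800 frames and the rest 1798 each; 6546 frames reaches minute 3, so 20 × 18 + 3 × 2 = 366 labels have been skipped so far.
Adding those back, label number 366186 + 366 = 366552 at 30 labels/s is 12218 s + 12 f = 3 h 23 min 38 s frame 12, i.e. 03:23:38;12.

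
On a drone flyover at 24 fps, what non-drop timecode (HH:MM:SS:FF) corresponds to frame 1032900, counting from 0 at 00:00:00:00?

11:57:17:12

1032900 ÷ 24 = 43037 full seconds, remainder 12 frames.
43037 s = 11 h 57 min 17 s.
Timecode: 11:57:17:12.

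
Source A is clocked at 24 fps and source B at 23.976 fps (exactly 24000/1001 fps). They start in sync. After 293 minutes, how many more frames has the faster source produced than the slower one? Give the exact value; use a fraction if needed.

293 min = 17580 s.
A emits 24 × 17580 = 421920 frames; B emits 24000/1001 × 17580 = 421920000/1001.
Difference = 421920/1001 frames (≈ 421.4985); B is behind A.

421920/1001 frames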